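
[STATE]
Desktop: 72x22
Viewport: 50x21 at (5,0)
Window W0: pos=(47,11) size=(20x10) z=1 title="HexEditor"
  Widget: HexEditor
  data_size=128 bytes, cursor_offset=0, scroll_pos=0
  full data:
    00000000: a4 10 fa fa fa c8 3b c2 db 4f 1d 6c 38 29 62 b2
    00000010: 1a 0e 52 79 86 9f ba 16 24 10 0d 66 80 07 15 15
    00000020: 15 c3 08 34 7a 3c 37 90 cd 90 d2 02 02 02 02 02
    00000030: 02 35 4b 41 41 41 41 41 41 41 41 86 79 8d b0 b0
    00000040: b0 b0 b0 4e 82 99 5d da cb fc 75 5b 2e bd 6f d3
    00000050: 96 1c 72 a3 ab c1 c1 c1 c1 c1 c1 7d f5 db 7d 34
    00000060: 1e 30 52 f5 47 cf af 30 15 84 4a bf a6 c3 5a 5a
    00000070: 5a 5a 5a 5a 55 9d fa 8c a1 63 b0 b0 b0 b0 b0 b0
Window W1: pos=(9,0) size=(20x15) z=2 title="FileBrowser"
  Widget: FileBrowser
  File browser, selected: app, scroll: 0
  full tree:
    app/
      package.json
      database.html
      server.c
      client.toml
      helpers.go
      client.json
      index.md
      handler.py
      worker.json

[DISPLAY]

    ┏━━━━━━━━━━━━━━━━━━┓                          
    ┃ FileBrowser      ┃                          
    ┠──────────────────┨                          
    ┃> [-] app/        ┃                          
    ┃    package.json  ┃                          
    ┃    database.html ┃                          
    ┃    server.c      ┃                          
    ┃    client.toml   ┃                          
    ┃    helpers.go    ┃                          
    ┃    client.json   ┃                          
    ┃    index.md      ┃                          
    ┃    handler.py    ┃                  ┏━━━━━━━
    ┃    worker.json   ┃                  ┃ HexEdi
    ┃                  ┃                  ┠───────
    ┗━━━━━━━━━━━━━━━━━━┛                  ┃0000000
                                          ┃0000001
                                          ┃0000002
                                          ┃0000003
                                          ┃0000004
                                          ┃0000005
                                          ┗━━━━━━━


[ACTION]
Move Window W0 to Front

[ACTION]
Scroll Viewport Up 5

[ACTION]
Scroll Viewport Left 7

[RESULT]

         ┏━━━━━━━━━━━━━━━━━━┓                     
         ┃ FileBrowser      ┃                     
         ┠──────────────────┨                     
         ┃> [-] app/        ┃                     
         ┃    package.json  ┃                     
         ┃    database.html ┃                     
         ┃    server.c      ┃                     
         ┃    client.toml   ┃                     
         ┃    helpers.go    ┃                     
         ┃    client.json   ┃                     
         ┃    index.md      ┃                     
         ┃    handler.py    ┃                  ┏━━
         ┃    worker.json   ┃                  ┃ H
         ┃                  ┃                  ┠──
         ┗━━━━━━━━━━━━━━━━━━┛                  ┃00
                                               ┃00
                                               ┃00
                                               ┃00
                                               ┃00
                                               ┃00
                                               ┗━━


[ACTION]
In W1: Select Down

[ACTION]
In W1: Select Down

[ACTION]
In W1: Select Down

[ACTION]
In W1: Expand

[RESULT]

         ┏━━━━━━━━━━━━━━━━━━┓                     
         ┃ FileBrowser      ┃                     
         ┠──────────────────┨                     
         ┃  [-] app/        ┃                     
         ┃    package.json  ┃                     
         ┃    database.html ┃                     
         ┃  > server.c      ┃                     
         ┃    client.toml   ┃                     
         ┃    helpers.go    ┃                     
         ┃    client.json   ┃                     
         ┃    index.md      ┃                     
         ┃    handler.py    ┃                  ┏━━
         ┃    worker.json   ┃                  ┃ H
         ┃                  ┃                  ┠──
         ┗━━━━━━━━━━━━━━━━━━┛                  ┃00
                                               ┃00
                                               ┃00
                                               ┃00
                                               ┃00
                                               ┃00
                                               ┗━━


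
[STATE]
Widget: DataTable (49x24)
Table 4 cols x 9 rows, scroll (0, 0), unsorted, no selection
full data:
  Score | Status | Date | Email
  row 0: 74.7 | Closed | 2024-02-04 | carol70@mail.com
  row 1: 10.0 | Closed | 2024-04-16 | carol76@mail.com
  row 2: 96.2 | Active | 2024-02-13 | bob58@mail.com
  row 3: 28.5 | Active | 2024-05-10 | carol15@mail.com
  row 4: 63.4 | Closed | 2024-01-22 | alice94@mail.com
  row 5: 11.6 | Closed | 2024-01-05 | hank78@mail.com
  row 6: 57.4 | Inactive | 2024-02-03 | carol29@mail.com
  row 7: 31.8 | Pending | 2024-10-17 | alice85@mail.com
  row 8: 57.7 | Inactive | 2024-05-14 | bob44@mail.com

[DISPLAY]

Score│Status  │Date      │Email                  
─────┼────────┼──────────┼────────────────       
74.7 │Closed  │2024-02-04│carol70@mail.com       
10.0 │Closed  │2024-04-16│carol76@mail.com       
96.2 │Active  │2024-02-13│bob58@mail.com         
28.5 │Active  │2024-05-10│carol15@mail.com       
63.4 │Closed  │2024-01-22│alice94@mail.com       
11.6 │Closed  │2024-01-05│hank78@mail.com        
57.4 │Inactive│2024-02-03│carol29@mail.com       
31.8 │Pending │2024-10-17│alice85@mail.com       
57.7 │Inactive│2024-05-14│bob44@mail.com         
                                                 
                                                 
                                                 
                                                 
                                                 
                                                 
                                                 
                                                 
                                                 
                                                 
                                                 
                                                 
                                                 


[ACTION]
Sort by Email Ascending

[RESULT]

Score│Status  │Date      │Email          ▲       
─────┼────────┼──────────┼────────────────       
31.8 │Pending │2024-10-17│alice85@mail.com       
63.4 │Closed  │2024-01-22│alice94@mail.com       
57.7 │Inactive│2024-05-14│bob44@mail.com         
96.2 │Active  │2024-02-13│bob58@mail.com         
28.5 │Active  │2024-05-10│carol15@mail.com       
57.4 │Inactive│2024-02-03│carol29@mail.com       
74.7 │Closed  │2024-02-04│carol70@mail.com       
10.0 │Closed  │2024-04-16│carol76@mail.com       
11.6 │Closed  │2024-01-05│hank78@mail.com        
                                                 
                                                 
                                                 
                                                 
                                                 
                                                 
                                                 
                                                 
                                                 
                                                 
                                                 
                                                 
                                                 


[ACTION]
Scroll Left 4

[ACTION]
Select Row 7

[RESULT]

Score│Status  │Date      │Email          ▲       
─────┼────────┼──────────┼────────────────       
31.8 │Pending │2024-10-17│alice85@mail.com       
63.4 │Closed  │2024-01-22│alice94@mail.com       
57.7 │Inactive│2024-05-14│bob44@mail.com         
96.2 │Active  │2024-02-13│bob58@mail.com         
28.5 │Active  │2024-05-10│carol15@mail.com       
57.4 │Inactive│2024-02-03│carol29@mail.com       
74.7 │Closed  │2024-02-04│carol70@mail.com       
>0.0 │Closed  │2024-04-16│carol76@mail.com       
11.6 │Closed  │2024-01-05│hank78@mail.com        
                                                 
                                                 
                                                 
                                                 
                                                 
                                                 
                                                 
                                                 
                                                 
                                                 
                                                 
                                                 
                                                 


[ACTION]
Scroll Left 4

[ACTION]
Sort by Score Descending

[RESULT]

Scor▼│Status  │Date      │Email                  
─────┼────────┼──────────┼────────────────       
96.2 │Active  │2024-02-13│bob58@mail.com         
74.7 │Closed  │2024-02-04│carol70@mail.com       
63.4 │Closed  │2024-01-22│alice94@mail.com       
57.7 │Inactive│2024-05-14│bob44@mail.com         
57.4 │Inactive│2024-02-03│carol29@mail.com       
31.8 │Pending │2024-10-17│alice85@mail.com       
28.5 │Active  │2024-05-10│carol15@mail.com       
>1.6 │Closed  │2024-01-05│hank78@mail.com        
10.0 │Closed  │2024-04-16│carol76@mail.com       
                                                 
                                                 
                                                 
                                                 
                                                 
                                                 
                                                 
                                                 
                                                 
                                                 
                                                 
                                                 
                                                 


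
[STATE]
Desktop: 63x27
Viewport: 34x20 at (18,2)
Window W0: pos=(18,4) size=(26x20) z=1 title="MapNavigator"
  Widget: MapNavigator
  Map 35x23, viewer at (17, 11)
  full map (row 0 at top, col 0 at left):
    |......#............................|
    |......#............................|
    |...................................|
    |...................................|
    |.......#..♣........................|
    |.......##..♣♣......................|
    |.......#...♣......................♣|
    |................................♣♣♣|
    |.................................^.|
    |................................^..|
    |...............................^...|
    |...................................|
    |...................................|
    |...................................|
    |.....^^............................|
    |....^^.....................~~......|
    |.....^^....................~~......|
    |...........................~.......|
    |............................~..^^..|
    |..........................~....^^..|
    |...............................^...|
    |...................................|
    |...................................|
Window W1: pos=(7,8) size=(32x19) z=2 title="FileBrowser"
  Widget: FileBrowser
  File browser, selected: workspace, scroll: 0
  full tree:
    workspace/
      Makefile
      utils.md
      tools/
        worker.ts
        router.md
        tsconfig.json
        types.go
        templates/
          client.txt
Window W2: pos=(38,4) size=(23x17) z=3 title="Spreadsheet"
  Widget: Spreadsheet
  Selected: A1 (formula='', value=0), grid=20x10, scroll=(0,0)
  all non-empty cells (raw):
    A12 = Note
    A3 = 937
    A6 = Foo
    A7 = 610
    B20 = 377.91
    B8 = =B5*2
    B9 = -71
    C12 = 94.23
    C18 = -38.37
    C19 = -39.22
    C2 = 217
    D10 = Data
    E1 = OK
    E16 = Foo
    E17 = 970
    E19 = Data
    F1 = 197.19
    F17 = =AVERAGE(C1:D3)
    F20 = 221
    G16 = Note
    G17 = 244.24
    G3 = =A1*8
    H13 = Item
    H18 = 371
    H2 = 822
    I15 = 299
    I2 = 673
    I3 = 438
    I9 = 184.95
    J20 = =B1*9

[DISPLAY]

                                  
                                  
┏━━━━━━━━━━━━━━━━━━━┏━━━━━━━━━━━━━
┃ MapNavigator      ┃ Spreadsheet 
┠───────────────────┠─────────────
┃...................┃A1:          
━━━━━━━━━━━━━━━━━━━━┃       A     
er                  ┃-------------
────────────────────┃  1      [0] 
space/              ┃  2        0 
le                  ┃  3      937 
md                  ┃  4        0 
ols/                ┃  5        0 
                    ┃  6 Foo      
                    ┃  7      610 
                    ┃  8        0 
                    ┃  9        0 
                    ┃ 10        0 
                    ┗━━━━━━━━━━━━━
                    ┃..~.┃        


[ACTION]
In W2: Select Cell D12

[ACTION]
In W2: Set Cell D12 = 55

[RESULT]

                                  
                                  
┏━━━━━━━━━━━━━━━━━━━┏━━━━━━━━━━━━━
┃ MapNavigator      ┃ Spreadsheet 
┠───────────────────┠─────────────
┃...................┃D12: 55      
━━━━━━━━━━━━━━━━━━━━┃       A     
er                  ┃-------------
────────────────────┃  1        0 
space/              ┃  2        0 
le                  ┃  3      937 
md                  ┃  4        0 
ols/                ┃  5        0 
                    ┃  6 Foo      
                    ┃  7      610 
                    ┃  8        0 
                    ┃  9        0 
                    ┃ 10        0 
                    ┗━━━━━━━━━━━━━
                    ┃..~.┃        


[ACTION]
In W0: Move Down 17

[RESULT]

                                  
                                  
┏━━━━━━━━━━━━━━━━━━━┏━━━━━━━━━━━━━
┃ MapNavigator      ┃ Spreadsheet 
┠───────────────────┠─────────────
┃^^.................┃D12: 55      
━━━━━━━━━━━━━━━━━━━━┃       A     
er                  ┃-------------
────────────────────┃  1        0 
space/              ┃  2        0 
le                  ┃  3      937 
md                  ┃  4        0 
ols/                ┃  5        0 
                    ┃  6 Foo      
                    ┃  7      610 
                    ┃  8        0 
                    ┃  9        0 
                    ┃ 10        0 
                    ┗━━━━━━━━━━━━━
                    ┃    ┃        


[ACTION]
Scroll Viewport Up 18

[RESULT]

                                  
                                  
                                  
                                  
┏━━━━━━━━━━━━━━━━━━━┏━━━━━━━━━━━━━
┃ MapNavigator      ┃ Spreadsheet 
┠───────────────────┠─────────────
┃^^.................┃D12: 55      
━━━━━━━━━━━━━━━━━━━━┃       A     
er                  ┃-------------
────────────────────┃  1        0 
space/              ┃  2        0 
le                  ┃  3      937 
md                  ┃  4        0 
ols/                ┃  5        0 
                    ┃  6 Foo      
                    ┃  7      610 
                    ┃  8        0 
                    ┃  9        0 
                    ┃ 10        0 


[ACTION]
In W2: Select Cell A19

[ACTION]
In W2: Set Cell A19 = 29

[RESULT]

                                  
                                  
                                  
                                  
┏━━━━━━━━━━━━━━━━━━━┏━━━━━━━━━━━━━
┃ MapNavigator      ┃ Spreadsheet 
┠───────────────────┠─────────────
┃^^.................┃A19: 29      
━━━━━━━━━━━━━━━━━━━━┃       A     
er                  ┃-------------
────────────────────┃  1        0 
space/              ┃  2        0 
le                  ┃  3      937 
md                  ┃  4        0 
ols/                ┃  5        0 
                    ┃  6 Foo      
                    ┃  7      610 
                    ┃  8        0 
                    ┃  9        0 
                    ┃ 10        0 


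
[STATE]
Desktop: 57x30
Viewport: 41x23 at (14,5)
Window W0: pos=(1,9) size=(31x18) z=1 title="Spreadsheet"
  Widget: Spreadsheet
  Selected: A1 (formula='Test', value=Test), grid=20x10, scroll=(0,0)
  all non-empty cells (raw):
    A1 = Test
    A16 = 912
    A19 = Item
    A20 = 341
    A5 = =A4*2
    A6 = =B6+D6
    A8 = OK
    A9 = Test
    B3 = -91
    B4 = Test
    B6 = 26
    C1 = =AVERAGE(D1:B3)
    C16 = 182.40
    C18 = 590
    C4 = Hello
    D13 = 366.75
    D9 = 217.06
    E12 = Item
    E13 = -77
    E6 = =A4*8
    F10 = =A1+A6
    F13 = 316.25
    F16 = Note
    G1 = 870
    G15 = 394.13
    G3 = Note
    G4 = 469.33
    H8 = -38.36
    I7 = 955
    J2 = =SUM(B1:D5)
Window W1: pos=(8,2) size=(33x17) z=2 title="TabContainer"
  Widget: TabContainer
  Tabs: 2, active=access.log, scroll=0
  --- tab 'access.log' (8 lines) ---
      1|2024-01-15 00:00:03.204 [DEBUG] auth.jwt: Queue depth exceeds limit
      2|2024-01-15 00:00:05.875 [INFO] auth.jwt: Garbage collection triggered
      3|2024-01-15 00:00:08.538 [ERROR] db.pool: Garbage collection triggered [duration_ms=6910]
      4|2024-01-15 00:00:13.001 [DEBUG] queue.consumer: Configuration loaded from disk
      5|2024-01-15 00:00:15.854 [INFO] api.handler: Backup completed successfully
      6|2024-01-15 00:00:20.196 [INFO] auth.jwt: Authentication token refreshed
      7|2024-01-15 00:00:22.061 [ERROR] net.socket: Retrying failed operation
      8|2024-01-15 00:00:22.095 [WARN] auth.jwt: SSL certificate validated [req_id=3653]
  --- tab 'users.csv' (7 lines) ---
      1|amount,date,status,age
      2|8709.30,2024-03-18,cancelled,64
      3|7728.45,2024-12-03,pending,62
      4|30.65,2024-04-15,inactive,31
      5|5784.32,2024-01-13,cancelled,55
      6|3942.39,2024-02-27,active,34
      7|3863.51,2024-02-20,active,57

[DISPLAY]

ss.log]│ users.csv        ┃              
──────────────────────────┃              
01-15 00:00:03.204 [DEBUG]┃              
01-15 00:00:05.875 [INFO] ┃              
01-15 00:00:08.538 [ERROR]┃              
01-15 00:00:13.001 [DEBUG]┃              
01-15 00:00:15.854 [INFO] ┃              
01-15 00:00:20.196 [INFO] ┃              
01-15 00:00:22.061 [ERROR]┃              
01-15 00:00:22.095 [WARN] ┃              
                          ┃              
                          ┃              
                          ┃              
━━━━━━━━━━━━━━━━━━━━━━━━━━┛              
       0       0 ┃                       
      26       0 ┃                       
       0       0 ┃                       
       0       0 ┃                       
       0       0 ┃                       
       0       0 ┃                       
       0       0 ┃                       
━━━━━━━━━━━━━━━━━┛                       
                                         


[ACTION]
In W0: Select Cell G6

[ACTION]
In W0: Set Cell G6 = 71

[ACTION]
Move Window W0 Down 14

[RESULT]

ss.log]│ users.csv        ┃              
──────────────────────────┃              
01-15 00:00:03.204 [DEBUG]┃              
01-15 00:00:05.875 [INFO] ┃              
01-15 00:00:08.538 [ERROR]┃              
01-15 00:00:13.001 [DEBUG]┃              
01-15 00:00:15.854 [INFO] ┃              
01-15 00:00:20.196 [INFO] ┃              
01-15 00:00:22.061 [ERROR]┃              
01-15 00:00:22.095 [WARN] ┃              
                          ┃              
                          ┃              
                          ┃              
━━━━━━━━━━━━━━━━━━━━━━━━━━┛              
       0       0 ┃                       
     -91       0 ┃                       
Test    Hello    ┃                       
       0       0 ┃                       
      26       0 ┃                       
       0       0 ┃                       
       0       0 ┃                       
       0       0 ┃                       
       0       0 ┃                       


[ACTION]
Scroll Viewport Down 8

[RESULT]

01-15 00:00:03.204 [DEBUG]┃              
01-15 00:00:05.875 [INFO] ┃              
01-15 00:00:08.538 [ERROR]┃              
01-15 00:00:13.001 [DEBUG]┃              
01-15 00:00:15.854 [INFO] ┃              
01-15 00:00:20.196 [INFO] ┃              
01-15 00:00:22.061 [ERROR]┃              
01-15 00:00:22.095 [WARN] ┃              
                          ┃              
                          ┃              
                          ┃              
━━━━━━━━━━━━━━━━━━━━━━━━━━┛              
       0       0 ┃                       
     -91       0 ┃                       
Test    Hello    ┃                       
       0       0 ┃                       
      26       0 ┃                       
       0       0 ┃                       
       0       0 ┃                       
       0       0 ┃                       
       0       0 ┃                       
       0       0 ┃                       
━━━━━━━━━━━━━━━━━┛                       


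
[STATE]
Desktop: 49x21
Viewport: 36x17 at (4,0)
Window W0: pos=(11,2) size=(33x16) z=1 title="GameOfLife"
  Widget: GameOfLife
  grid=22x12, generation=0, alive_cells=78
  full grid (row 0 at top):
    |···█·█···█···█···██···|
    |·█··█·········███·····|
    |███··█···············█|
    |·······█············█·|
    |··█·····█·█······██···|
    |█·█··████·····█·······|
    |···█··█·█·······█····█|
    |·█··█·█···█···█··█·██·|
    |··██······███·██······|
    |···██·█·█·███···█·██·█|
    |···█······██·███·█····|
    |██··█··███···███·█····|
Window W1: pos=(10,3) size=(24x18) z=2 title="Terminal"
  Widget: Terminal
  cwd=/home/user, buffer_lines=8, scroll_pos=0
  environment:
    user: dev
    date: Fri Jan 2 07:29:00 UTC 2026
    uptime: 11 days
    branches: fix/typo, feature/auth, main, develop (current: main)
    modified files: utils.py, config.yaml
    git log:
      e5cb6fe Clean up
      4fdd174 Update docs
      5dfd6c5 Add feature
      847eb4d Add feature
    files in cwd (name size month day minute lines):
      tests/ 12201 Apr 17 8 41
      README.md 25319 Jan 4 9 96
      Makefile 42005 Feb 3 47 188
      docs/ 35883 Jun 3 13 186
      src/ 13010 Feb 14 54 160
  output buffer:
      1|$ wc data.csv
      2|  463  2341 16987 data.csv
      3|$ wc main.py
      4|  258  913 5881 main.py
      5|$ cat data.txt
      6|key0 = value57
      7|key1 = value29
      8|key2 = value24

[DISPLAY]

                                    
                                    
       ┏━━━━━━━━━━━━━━━━━━━━━━━━━━━━
      ┏━━━━━━━━━━━━━━━━━━━━━━┓      
      ┃ Terminal             ┃──────
      ┠──────────────────────┨      
      ┃$ wc data.csv         ┃      
      ┃  463  2341 16987 data┃      
      ┃$ wc main.py          ┃      
      ┃  258  913 5881 main.p┃      
      ┃$ cat data.txt        ┃      
      ┃key0 = value57        ┃      
      ┃key1 = value29        ┃      
      ┃key2 = value24        ┃      
      ┃$ █                   ┃      
      ┃                      ┃      
      ┃                      ┃      


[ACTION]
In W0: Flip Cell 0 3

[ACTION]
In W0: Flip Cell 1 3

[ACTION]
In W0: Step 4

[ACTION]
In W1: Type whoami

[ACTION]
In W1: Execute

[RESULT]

                                    
                                    
       ┏━━━━━━━━━━━━━━━━━━━━━━━━━━━━
      ┏━━━━━━━━━━━━━━━━━━━━━━┓      
      ┃ Terminal             ┃──────
      ┠──────────────────────┨      
      ┃$ wc data.csv         ┃      
      ┃  463  2341 16987 data┃      
      ┃$ wc main.py          ┃      
      ┃  258  913 5881 main.p┃      
      ┃$ cat data.txt        ┃      
      ┃key0 = value57        ┃      
      ┃key1 = value29        ┃      
      ┃key2 = value24        ┃      
      ┃$ whoami              ┃      
      ┃dev                   ┃      
      ┃$ █                   ┃      


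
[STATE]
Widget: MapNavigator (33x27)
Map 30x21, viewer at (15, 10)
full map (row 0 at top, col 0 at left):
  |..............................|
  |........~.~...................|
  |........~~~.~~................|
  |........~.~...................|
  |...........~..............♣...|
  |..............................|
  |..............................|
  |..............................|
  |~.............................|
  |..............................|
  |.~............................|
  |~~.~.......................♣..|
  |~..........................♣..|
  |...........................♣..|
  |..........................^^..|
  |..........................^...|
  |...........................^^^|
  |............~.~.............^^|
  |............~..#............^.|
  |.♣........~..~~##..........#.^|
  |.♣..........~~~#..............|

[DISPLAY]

                                 
                                 
                                 
 ..............................  
 ........~.~...................  
 ........~~~.~~................  
 ........~.~...................  
 ...........~..............♣...  
 ..............................  
 ..............................  
 ..............................  
 ~.............................  
 ..............................  
 .~.............@..............  
 ~~.~.......................♣..  
 ~..........................♣..  
 ...........................♣..  
 ..........................^^..  
 ..........................^...  
 ...........................^^^  
 ............~.~.............^^  
 ............~..#............^.  
 .♣........~..~~##..........#.^  
 .♣..........~~~#..............  
                                 
                                 
                                 


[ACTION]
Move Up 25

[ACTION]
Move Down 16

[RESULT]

 ........~.~...................  
 ...........~..............♣...  
 ..............................  
 ..............................  
 ..............................  
 ~.............................  
 ..............................  
 .~............................  
 ~~.~.......................♣..  
 ~..........................♣..  
 ...........................♣..  
 ..........................^^..  
 ..........................^...  
 ...............@...........^^^  
 ............~.~.............^^  
 ............~..#............^.  
 .♣........~..~~##..........#.^  
 .♣..........~~~#..............  
                                 
                                 
                                 
                                 
                                 
                                 
                                 
                                 
                                 


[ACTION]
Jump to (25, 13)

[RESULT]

.....................            
.~...................            
~~.~~................            
.~...................            
..~..............♣...            
.....................            
.....................            
.....................            
.....................            
.....................            
.....................            
..................♣..            
..................♣..            
................@.♣..            
.................^^..            
.................^...            
..................^^^            
...~.~.............^^            
...~..#............^.            
.~..~~##..........#.^            
...~~~#..............            
                                 
                                 
                                 
                                 
                                 
                                 


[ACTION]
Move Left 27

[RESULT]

                .................
                ........~.~......
                ........~~~.~~...
                ........~.~......
                ...........~.....
                .................
                .................
                .................
                ~................
                .................
                .~...............
                ~~.~.............
                ~................
                @................
                .................
                .................
                .................
                ............~.~..
                ............~..#.
                .♣........~..~~##
                .♣..........~~~#.
                                 
                                 
                                 
                                 
                                 
                                 


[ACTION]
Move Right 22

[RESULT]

........................         
..~.~...................         
..~~~.~~................         
..~.~...................         
.....~..............♣...         
........................         
........................         
........................         
........................         
........................         
........................         
.....................♣..         
.....................♣..         
................@....♣..         
....................^^..         
....................^...         
.....................^^^         
......~.~.............^^         
......~..#............^.         
....~..~~##..........#.^         
......~~~#..............         
                                 
                                 
                                 
                                 
                                 
                                 


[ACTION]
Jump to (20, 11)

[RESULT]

                                 
                                 
..........................       
....~.~...................       
....~~~.~~................       
....~.~...................       
.......~..............♣...       
..........................       
..........................       
..........................       
..........................       
..........................       
..........................       
................@......♣..       
.......................♣..       
.......................♣..       
......................^^..       
......................^...       
.......................^^^       
........~.~.............^^       
........~..#............^.       
......~..~~##..........#.^       
........~~~#..............       
                                 
                                 
                                 
                                 


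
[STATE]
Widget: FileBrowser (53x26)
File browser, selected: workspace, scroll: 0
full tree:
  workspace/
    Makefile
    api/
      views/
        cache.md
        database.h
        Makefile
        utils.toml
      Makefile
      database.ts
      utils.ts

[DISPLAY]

> [-] workspace/                                     
    Makefile                                         
    [+] api/                                         
                                                     
                                                     
                                                     
                                                     
                                                     
                                                     
                                                     
                                                     
                                                     
                                                     
                                                     
                                                     
                                                     
                                                     
                                                     
                                                     
                                                     
                                                     
                                                     
                                                     
                                                     
                                                     
                                                     


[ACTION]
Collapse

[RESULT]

> [+] workspace/                                     
                                                     
                                                     
                                                     
                                                     
                                                     
                                                     
                                                     
                                                     
                                                     
                                                     
                                                     
                                                     
                                                     
                                                     
                                                     
                                                     
                                                     
                                                     
                                                     
                                                     
                                                     
                                                     
                                                     
                                                     
                                                     


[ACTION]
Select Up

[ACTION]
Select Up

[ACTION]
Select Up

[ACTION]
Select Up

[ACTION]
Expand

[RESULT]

> [-] workspace/                                     
    Makefile                                         
    [+] api/                                         
                                                     
                                                     
                                                     
                                                     
                                                     
                                                     
                                                     
                                                     
                                                     
                                                     
                                                     
                                                     
                                                     
                                                     
                                                     
                                                     
                                                     
                                                     
                                                     
                                                     
                                                     
                                                     
                                                     


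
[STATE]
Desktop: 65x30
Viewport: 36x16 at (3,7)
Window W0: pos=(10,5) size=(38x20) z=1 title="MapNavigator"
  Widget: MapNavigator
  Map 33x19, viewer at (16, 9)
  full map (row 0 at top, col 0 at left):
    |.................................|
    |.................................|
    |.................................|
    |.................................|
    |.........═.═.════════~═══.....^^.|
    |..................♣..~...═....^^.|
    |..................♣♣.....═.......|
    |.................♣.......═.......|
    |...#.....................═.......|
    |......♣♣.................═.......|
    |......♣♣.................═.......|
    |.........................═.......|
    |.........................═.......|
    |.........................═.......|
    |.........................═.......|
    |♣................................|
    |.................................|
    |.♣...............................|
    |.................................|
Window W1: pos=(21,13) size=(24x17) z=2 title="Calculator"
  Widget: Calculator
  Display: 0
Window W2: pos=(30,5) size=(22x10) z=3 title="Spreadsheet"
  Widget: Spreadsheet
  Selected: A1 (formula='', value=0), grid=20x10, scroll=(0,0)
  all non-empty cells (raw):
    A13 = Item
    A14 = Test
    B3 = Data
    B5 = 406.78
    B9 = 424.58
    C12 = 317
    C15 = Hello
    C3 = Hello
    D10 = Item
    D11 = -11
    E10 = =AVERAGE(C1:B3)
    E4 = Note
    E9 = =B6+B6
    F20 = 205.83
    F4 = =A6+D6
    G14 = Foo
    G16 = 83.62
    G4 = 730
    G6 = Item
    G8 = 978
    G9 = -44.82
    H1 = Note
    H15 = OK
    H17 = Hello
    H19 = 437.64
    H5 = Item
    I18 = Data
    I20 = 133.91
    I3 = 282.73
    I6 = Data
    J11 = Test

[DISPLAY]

       ┠───────────────────┠────────
       ┃  .................┃A1:     
       ┃  .................┃       A
       ┃  .................┃--------
       ┃  .........═.═.════┃  1     
       ┃  .................┃  2     
       ┃  ........┏━━━━━━━━┃  3     
       ┃  ........┃ Calcula┗━━━━━━━━
       ┃  ...#....┠─────────────────
       ┃  ......♣♣┃                 
       ┃  ......♣♣┃┌───┬───┬───┬───┐
       ┃  ........┃│ 7 │ 8 │ 9 │ ÷ │
       ┃  ........┃├───┼───┼───┼───┤
       ┃  ........┃│ 4 │ 5 │ 6 │ × │
       ┃  ........┃├───┼───┼───┼───┤
       ┃  ♣.......┃│ 1 │ 2 │ 3 │ - │


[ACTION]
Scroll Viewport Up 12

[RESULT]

                                    
                                    
                                    
                                    
                                    
       ┏━━━━━━━━━━━━━━━━━━━┏━━━━━━━━
       ┃ MapNavigator      ┃ Spreads
       ┠───────────────────┠────────
       ┃  .................┃A1:     
       ┃  .................┃       A
       ┃  .................┃--------
       ┃  .........═.═.════┃  1     
       ┃  .................┃  2     
       ┃  ........┏━━━━━━━━┃  3     
       ┃  ........┃ Calcula┗━━━━━━━━
       ┃  ...#....┠─────────────────


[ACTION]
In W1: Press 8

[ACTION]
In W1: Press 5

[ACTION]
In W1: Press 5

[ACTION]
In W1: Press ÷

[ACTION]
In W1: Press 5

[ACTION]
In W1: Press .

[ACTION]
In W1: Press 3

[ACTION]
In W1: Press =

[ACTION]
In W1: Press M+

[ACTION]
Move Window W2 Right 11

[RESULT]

                                    
                                    
                                    
                                    
                                    
       ┏━━━━━━━━━━━━━━━━━━━━━━━━━━━━
       ┃ MapNavigator               
       ┠────────────────────────────
       ┃  ..........................
       ┃  ..........................
       ┃  ..........................
       ┃  .........═.═.════════~═══.
       ┃  ..................♣..~...═
       ┃  ........┏━━━━━━━━━━━━━━━━━
       ┃  ........┃ Calculator      
       ┃  ...#....┠─────────────────
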